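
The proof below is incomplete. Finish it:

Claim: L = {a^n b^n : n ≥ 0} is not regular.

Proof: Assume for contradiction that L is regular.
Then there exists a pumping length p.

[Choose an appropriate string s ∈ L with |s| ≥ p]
s = a^p b^p

This string is in L (has equal a's and b's) and has length 2p ≥ p.
Any decomposition xyz with |xy| ≤ p means y consists only of a's,
so pumping will unbalance the counts.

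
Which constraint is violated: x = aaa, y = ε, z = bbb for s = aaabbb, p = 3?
Violated: |y| > 0

The decomposition x = aaa, y = ε, z = bbb for s = aaabbb with p = 3
violates the constraint: |y| > 0

|y| = 0, but the pumping lemma requires |y| > 0 (y must be non-empty).

Pumping lemma constraints:
1. xyz = s (decomposition is valid)
2. |xy| ≤ p
3. |y| > 0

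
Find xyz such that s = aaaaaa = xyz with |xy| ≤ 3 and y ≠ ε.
x = '', y = 'a', z = 'aaaaa'

For s = aaaaaa and p = 3, one valid decomposition is:
- x = '' (length 0)
- y = 'a' (length 1)
- z = 'aaaaa' (length 5)

Verification:
- xyz = '' + 'a' + 'aaaaa' = aaaaaa ✓
- |xy| = 1 ≤ 3 ✓
- |y| = 1 > 0 ✓

All pumping lemma constraints are satisfied.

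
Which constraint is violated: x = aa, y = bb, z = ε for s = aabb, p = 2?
Violated: |xy| ≤ p

The decomposition x = aa, y = bb, z = ε for s = aabb with p = 2
violates the constraint: |xy| ≤ p

|xy| = |aabb| = 4 > 2 = p. The decomposition puts too many characters in xy.

Pumping lemma constraints:
1. xyz = s (decomposition is valid)
2. |xy| ≤ p
3. |y| > 0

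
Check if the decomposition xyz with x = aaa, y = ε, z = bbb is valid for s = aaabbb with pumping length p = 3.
Violated: |y| > 0

The decomposition x = aaa, y = ε, z = bbb for s = aaabbb with p = 3
violates the constraint: |y| > 0

|y| = 0, but the pumping lemma requires |y| > 0 (y must be non-empty).

Pumping lemma constraints:
1. xyz = s (decomposition is valid)
2. |xy| ≤ p
3. |y| > 0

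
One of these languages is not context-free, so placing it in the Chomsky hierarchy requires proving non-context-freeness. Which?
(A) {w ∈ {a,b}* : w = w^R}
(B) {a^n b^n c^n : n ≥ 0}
(B) {a^n b^n c^n : n ≥ 0}

(B) {a^n b^n c^n : n ≥ 0} requires the CFL pumping lemma.

- {w ∈ {a,b}* : w = w^R} is context-free (but not regular)
  • Can be shown non-regular with the regular pumping lemma
  • After pumping, the string is no longer symmetric

- {a^n b^n c^n : n ≥ 0} is NOT context-free
  • Requires the CFL pumping lemma to prove
  • Cannot maintain three equal counts simultaneously

The CFL pumping lemma is "stronger" in that it can prove non-membership
in the larger class of context-free languages.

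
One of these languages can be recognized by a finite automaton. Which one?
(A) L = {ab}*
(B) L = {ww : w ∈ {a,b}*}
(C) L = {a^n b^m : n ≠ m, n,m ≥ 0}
(A) {ab}*

(A) L = {ab}* is regular.

This can be recognized by a finite automaton (DFA/NFA).
Regular expressions like {ab}* define regular languages.

The other choices are not regular:
- {a^n b^m : n ≠ m, n,m ≥ 0}: After pumping a's, we can make n = m
- {ww : w ∈ {a,b}*}: After pumping, the two halves no longer match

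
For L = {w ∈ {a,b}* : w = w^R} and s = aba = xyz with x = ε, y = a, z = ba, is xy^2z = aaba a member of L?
No

xy²z = ε · aa · ba = aaba.
aaba reversed is abaa ≠ aaba, so it is not a palindrome and is not in L.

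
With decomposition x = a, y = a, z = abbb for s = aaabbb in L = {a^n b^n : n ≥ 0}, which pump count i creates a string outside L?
i = 2

xy²z = a · aa · abbb = aaaabbb; aaaabbb has 4 a's and 3 b's; 4 ≠ 3, so it is not in L.
(Other choices also work, e.g. i = 0, 3; only i = 1 is guaranteed to stay in L since xy¹z = s.)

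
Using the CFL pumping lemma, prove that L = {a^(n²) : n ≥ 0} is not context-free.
Assume for contradiction that L is context-free, and let p ≥ 1 be the pumping length given by the pumping lemma for CFLs.
Choose s = a^(p²). Then s ∈ L and |s| = p² ≥ p.
By the CFL pumping lemma, s = uvxyz for some u, v, x, y, z with |vxy| ≤ p, |vy| ≥ 1, and uv^i xy^i z ∈ L for every i ≥ 0.
All symbols are a's, so only lengths matter: let k = |vy|, with 1 ≤ k ≤ |vxy| ≤ p.

Take i = 2: |uv²xy²z| = p² + k, and p² < p² + k ≤ p² + p < (p + 1)².
So the length lies strictly between consecutive squares and is not a perfect square; uv²xy²z ∉ L.

This contradicts the CFL pumping lemma, which requires uv^i xy^i z ∈ L for all i ≥ 0.
Hence L = {a^(n²) : n ≥ 0} is not context-free. ∎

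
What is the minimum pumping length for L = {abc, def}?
p = 4

For a finite language L, the pumping lemma holds vacuously if p > max|s| for s ∈ L.

The longest string in L = {abc, def} has length 3.
If p = 4, then no string s ∈ L has |s| ≥ p, so the condition is vacuously true.

The minimum pumping length is p = 4.

Why no smaller p works: for any p ≤ 3, the longest string s ∈ L has |s| = 3 ≥ p, so it would
have to be pumpable; but pumping up (i = 2, 3, ...) produces ever longer strings, which cannot all lie in the
finite language L. So the pumping property fails for every p ≤ 3.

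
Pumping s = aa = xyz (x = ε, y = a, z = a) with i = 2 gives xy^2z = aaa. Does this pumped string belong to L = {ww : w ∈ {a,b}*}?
No

xy²z = ε · aa · a = aaa.
aaa has odd length 3, so it cannot be written as ww and is not in L.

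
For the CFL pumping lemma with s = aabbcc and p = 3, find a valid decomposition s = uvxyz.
u='aa', v='b', x='b', y='c', z='c'

For s = aabbcc with pumping length p = 3:

One valid decomposition:
- u = 'aa'
- v = 'b'
- x = 'b'
- y = 'c'
- z = 'c'

Verification:
- uvxyz = 'aa' + 'b' + 'b' + 'c' + 'c' = aabbcc ✓
- |vxy| = |'bbc'| = 3 ≤ 3 ✓
- |vy| = |'bc'| = 2 > 0 ✓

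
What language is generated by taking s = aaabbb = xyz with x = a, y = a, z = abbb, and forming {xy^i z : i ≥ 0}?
{xy^i z : i ≥ 0} = {a^(2+i) b^3 : i ≥ 0} = {aabbb, aaabbb, aaaabbb, ...}

With x = a, y = a, z = abbb: Starting with aaabbb and pumping the second 'a', we get strings with 2+i a's followed by 3 b's for i = 0, 1, 2, ...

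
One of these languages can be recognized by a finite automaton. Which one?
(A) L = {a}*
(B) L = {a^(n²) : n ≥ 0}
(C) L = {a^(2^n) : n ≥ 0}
(A) {a}*

(A) L = {a}* is regular.

This can be recognized by a finite automaton (DFA/NFA).
Regular expressions like {a}* define regular languages.

The other choices are not regular:
- {a^(2^n) : n ≥ 0}: After pumping, length is no longer a power of 2
- {a^(n²) : n ≥ 0}: After pumping, length is no longer a perfect square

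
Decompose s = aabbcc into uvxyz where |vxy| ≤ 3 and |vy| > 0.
u='aa', v='b', x='b', y='c', z='c'

For s = aabbcc with pumping length p = 3:

One valid decomposition:
- u = 'aa'
- v = 'b'
- x = 'b'
- y = 'c'
- z = 'c'

Verification:
- uvxyz = 'aa' + 'b' + 'b' + 'c' + 'c' = aabbcc ✓
- |vxy| = |'bbc'| = 3 ≤ 3 ✓
- |vy| = |'bc'| = 2 > 0 ✓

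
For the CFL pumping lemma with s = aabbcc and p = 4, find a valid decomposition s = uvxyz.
u='a', v='a', x='bb', y='c', z='c'

For s = aabbcc with pumping length p = 4:

One valid decomposition:
- u = 'a'
- v = 'a'
- x = 'bb'
- y = 'c'
- z = 'c'

Verification:
- uvxyz = 'a' + 'a' + 'bb' + 'c' + 'c' = aabbcc ✓
- |vxy| = |'abbc'| = 4 ≤ 4 ✓
- |vy| = |'ac'| = 2 > 0 ✓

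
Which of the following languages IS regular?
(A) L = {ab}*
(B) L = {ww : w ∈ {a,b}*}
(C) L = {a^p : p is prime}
(A) {ab}*

(A) L = {ab}* is regular.

This can be recognized by a finite automaton (DFA/NFA).
Regular expressions like {ab}* define regular languages.

The other choices are not regular:
- {ww : w ∈ {a,b}*}: After pumping, the two halves no longer match
- {a^p : p is prime}: After pumping, the length becomes composite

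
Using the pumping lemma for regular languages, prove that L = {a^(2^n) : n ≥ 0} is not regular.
Assume for contradiction that L is regular, and let p ≥ 1 be the pumping length given by the pumping lemma.
Choose s = a^(2^p). Then s ∈ L and |s| = 2^p ≥ p.
By the pumping lemma, s = xyz for some x, y, z with |xy| ≤ p, |y| ≥ 1, and xy^i z ∈ L for every i ≥ 0.
Here y = a^k for some k with 1 ≤ k ≤ |xy| ≤ p, and p < 2^p.

Take i = 2: |xy²z| = 2^p + k.
Now 2^p < 2^p + k ≤ 2^p + p < 2^p + 2^p = 2^(p+1).
So |xy²z| lies strictly between the consecutive powers of two 2^p and 2^(p+1), hence is not a power of 2, and xy²z ∉ L.

This contradicts the pumping lemma, which requires xy^i z ∈ L for all i ≥ 0.
Hence L = {a^(2^n) : n ≥ 0} is not regular. ∎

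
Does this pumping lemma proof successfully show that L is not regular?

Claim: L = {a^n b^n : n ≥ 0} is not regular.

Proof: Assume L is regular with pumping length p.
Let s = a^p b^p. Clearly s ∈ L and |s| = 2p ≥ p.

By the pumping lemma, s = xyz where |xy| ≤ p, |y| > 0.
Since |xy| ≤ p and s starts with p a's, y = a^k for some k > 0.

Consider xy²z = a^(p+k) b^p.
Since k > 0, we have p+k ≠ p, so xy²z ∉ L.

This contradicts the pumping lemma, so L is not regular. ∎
The proof is correct.

This proof is valid because:
1. The string s = a^p b^p is correctly in L
2. The decomposition analysis is correct: y must consist only of a's
3. The contradiction is valid: pumping increases a's but not b's
4. The conclusion follows logically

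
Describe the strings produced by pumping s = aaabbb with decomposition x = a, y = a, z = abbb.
{xy^i z : i ≥ 0} = {a^(2+i) b^3 : i ≥ 0} = {aabbb, aaabbb, aaaabbb, ...}

With x = a, y = a, z = abbb: Starting with aaabbb and pumping the second 'a', we get strings with 2+i a's followed by 3 b's for i = 0, 1, 2, ...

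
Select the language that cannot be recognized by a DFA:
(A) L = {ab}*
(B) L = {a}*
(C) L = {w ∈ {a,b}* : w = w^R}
(C) {w ∈ {a,b}* : w = w^R}

(C) L = {w ∈ {a,b}* : w = w^R} is NOT regular.

The pumping lemma can be used to prove this:
After pumping, the string is no longer symmetric

The other languages are regular because they can be recognized by finite automata.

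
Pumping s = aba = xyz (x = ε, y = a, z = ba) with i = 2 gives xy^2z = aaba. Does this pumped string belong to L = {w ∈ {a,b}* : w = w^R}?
No

xy²z = ε · aa · ba = aaba.
aaba reversed is abaa ≠ aaba, so it is not a palindrome and is not in L.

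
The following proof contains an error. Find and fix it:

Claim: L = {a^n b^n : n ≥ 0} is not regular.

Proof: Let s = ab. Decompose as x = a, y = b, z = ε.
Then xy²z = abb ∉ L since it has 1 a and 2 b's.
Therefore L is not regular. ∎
Error: The string s = ab might be shorter than the pumping length p.

Correction: Choose s = a^p b^p to ensure |s| ≥ p. Also, the decomposition is wrong: with |xy| ≤ p, y cannot include b's when s starts with p a's.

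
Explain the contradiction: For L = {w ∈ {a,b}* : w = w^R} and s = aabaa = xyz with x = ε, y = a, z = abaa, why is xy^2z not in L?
xy²z = aaabaa ∉ L

Pumping with i = 2 replaces y = a by y² = aa:
- Original: s = xyz = aabaa; aabaa reversed is aabaa, the same string, so it is a palindrome and is in L
- Pumped: xy²z = ε · aa · abaa = aaabaa
- aaabaa reversed is aabaaa ≠ aaabaa, so it is not a palindrome and is not in L

The pumping lemma would require xy²z ∈ L, so this decomposition yields a contradiction.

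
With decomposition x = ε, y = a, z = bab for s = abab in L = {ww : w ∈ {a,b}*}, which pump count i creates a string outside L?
i = 3

xy³z = ε · aaa · bab = aaabab; aaabab has length 6; its halves are aaa and bab, which differ, so it is not in L.
(Other choices also work, e.g. i = 0, 2; only i = 1 is guaranteed to stay in L since xy¹z = s.)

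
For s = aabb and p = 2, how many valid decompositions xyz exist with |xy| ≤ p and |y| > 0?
3

For s = 'aabb' with pumping length p = 2:

Constraints: |xy| ≤ 2, |y| > 0

Valid decompositions (|xy| ≤ p, |y| ≥ 1):
  • x='', y='a', z='abb'
  • x='a', y='a', z='bb'
  • x='', y='aa', z='bb'

Total count: 3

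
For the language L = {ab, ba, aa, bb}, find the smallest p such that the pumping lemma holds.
p = 3

For a finite language L, the pumping lemma holds vacuously if p > max|s| for s ∈ L.

The longest string in L = {ab, ba, aa, bb} has length 2.
If p = 3, then no string s ∈ L has |s| ≥ p, so the condition is vacuously true.

The minimum pumping length is p = 3.

Why no smaller p works: for any p ≤ 2, the longest string s ∈ L has |s| = 2 ≥ p, so it would
have to be pumpable; but pumping up (i = 2, 3, ...) produces ever longer strings, which cannot all lie in the
finite language L. So the pumping property fails for every p ≤ 2.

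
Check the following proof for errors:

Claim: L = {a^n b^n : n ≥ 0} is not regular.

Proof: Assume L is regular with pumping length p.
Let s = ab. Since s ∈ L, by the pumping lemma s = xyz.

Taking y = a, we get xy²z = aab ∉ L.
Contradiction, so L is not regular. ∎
The proof is INCORRECT.

Error: The string s = ab may be shorter than p.
The pumping lemma only applies to strings with |s| ≥ p, and p is not under our control.
We must choose s in terms of p, e.g. s = a^p b^p, to ensure |s| ≥ p.
(The proof also fixes one particular y; a valid argument must handle every decomposition with |xy| ≤ p and |y| ≥ 1 — for s = a^p b^p this forces y = a^k, and then xy²z = a^(p+k) b^p ∉ L.)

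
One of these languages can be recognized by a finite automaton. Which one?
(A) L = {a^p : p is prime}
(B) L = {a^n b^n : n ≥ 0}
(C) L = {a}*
(C) {a}*

(C) L = {a}* is regular.

This can be recognized by a finite automaton (DFA/NFA).
Regular expressions like {a}* define regular languages.

The other choices are not regular:
- {a^n b^n : n ≥ 0}: After pumping, the number of a's and b's become unequal
- {a^p : p is prime}: After pumping, the length becomes composite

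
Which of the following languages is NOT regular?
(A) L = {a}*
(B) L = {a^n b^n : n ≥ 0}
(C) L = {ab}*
(B) {a^n b^n : n ≥ 0}

(B) L = {a^n b^n : n ≥ 0} is NOT regular.

The pumping lemma can be used to prove this:
After pumping, the number of a's and b's become unequal

The other languages are regular because they can be recognized by finite automata.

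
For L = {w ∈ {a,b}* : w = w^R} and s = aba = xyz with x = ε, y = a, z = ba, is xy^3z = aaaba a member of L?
No

xy³z = ε · aaa · ba = aaaba.
aaaba reversed is abaaa ≠ aaaba, so it is not a palindrome and is not in L.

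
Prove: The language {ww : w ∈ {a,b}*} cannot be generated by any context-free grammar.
Assume for contradiction that L is context-free, and let p ≥ 1 be the pumping length given by the pumping lemma for CFLs.
Choose s = a^p b^p a^p b^p. Then s ∈ L (take w = a^p b^p) and |s| = 4p ≥ p.
By the CFL pumping lemma, s = uvxyz for some u, v, x, y, z with |vxy| ≤ p, |vy| ≥ 1, and uv^i xy^i z ∈ L for every i ≥ 0.

Write s as four blocks A₁ B₁ A₂ B₂ with A₁ = A₂ = a^p and B₁ = B₂ = b^p. Since |vxy| ≤ p, the window vxy lies inside at most two adjacent blocks. Take i = 0 and let t = uxz, so |t| = 4p − |vy| with 1 ≤ |vy| ≤ p. If |t| is odd, t ∉ L immediately, so assume |vy| is even (hence |vy| ≥ 2) and |t|/2 = 2p − |vy|/2, which satisfies p ≤ |t|/2 ≤ 2p − 1.

Case 1 (vxy inside A₁B₁): t = a^(p−j) b^(p−l) a^p b^p with j + l = |vy|. The second half of t has length < 2p, so it is a suffix of the trailing a^p b^p and ends in b; the first half is a^(p−j) b^(p−l) a^((j+l)/2), which ends in a because (j+l)/2 ≥ 1. The halves differ, so t ∉ L.

Case 2 (vxy inside B₁A₂, straddling the middle): t = a^p b^(p−j) a^(p−l) b^p with j + l = |vy|. If t = ww, then w is a prefix of t of length ≥ p, so w begins with a^p; and w is a suffix of t of length ≥ p, so w ends with b^p. That forces |w| ≥ 2p, contradicting |w| = |t|/2 ≤ 2p − 1. So t ∉ L.

Case 3 (vxy inside A₂B₂): t = a^p b^p a^(p−j) b^(p−l) with j + l = |vy|. The first half of t is a prefix of a^p b^p, so it begins with a; the second half is b^((j+l)/2) a^(p−j) b^(p−l), which begins with b. The halves differ, so t ∉ L.

In every case uv⁰xy⁰z = uxz ∉ L.

This contradicts the CFL pumping lemma, which requires uv^i xy^i z ∈ L for all i ≥ 0.
Hence L = {ww : w ∈ {a,b}*} is not context-free. ∎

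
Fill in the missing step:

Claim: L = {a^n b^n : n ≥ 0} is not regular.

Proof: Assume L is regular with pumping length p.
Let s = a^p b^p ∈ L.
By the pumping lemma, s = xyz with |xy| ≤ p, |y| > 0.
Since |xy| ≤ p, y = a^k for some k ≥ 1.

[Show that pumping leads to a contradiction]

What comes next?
Consider xy²z = a^(p+k) b^p.

Since k ≥ 1, we have p + k > p.
So xy²z has more a's than b's: (p+k) a's vs p b's.
This means xy²z ∉ L because a^n b^n requires equal counts.

This contradicts the pumping lemma which states xy²z ∈ L.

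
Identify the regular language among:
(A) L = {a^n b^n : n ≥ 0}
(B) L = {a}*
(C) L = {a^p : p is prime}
(B) {a}*

(B) L = {a}* is regular.

This can be recognized by a finite automaton (DFA/NFA).
Regular expressions like {a}* define regular languages.

The other choices are not regular:
- {a^n b^n : n ≥ 0}: After pumping, the number of a's and b's become unequal
- {a^p : p is prime}: After pumping, the length becomes composite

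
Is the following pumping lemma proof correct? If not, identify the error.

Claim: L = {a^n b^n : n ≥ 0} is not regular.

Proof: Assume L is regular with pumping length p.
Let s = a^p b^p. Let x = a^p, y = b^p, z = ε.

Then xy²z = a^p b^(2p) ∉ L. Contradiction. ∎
The proof is INCORRECT.

Error: The decomposition violates |xy| ≤ p.
With x = a^p and y = b^p, we have |xy| = 2p > p.
The pumping lemma requires |xy| ≤ p, so y must be within the first p characters.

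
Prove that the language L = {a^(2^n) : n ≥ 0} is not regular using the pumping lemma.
Assume for contradiction that L is regular, and let p ≥ 1 be the pumping length given by the pumping lemma.
Choose s = a^(2^p). Then s ∈ L and |s| = 2^p ≥ p.
By the pumping lemma, s = xyz for some x, y, z with |xy| ≤ p, |y| ≥ 1, and xy^i z ∈ L for every i ≥ 0.
Here y = a^k for some k with 1 ≤ k ≤ |xy| ≤ p, and p < 2^p.

Take i = 2: |xy²z| = 2^p + k.
Now 2^p < 2^p + k ≤ 2^p + p < 2^p + 2^p = 2^(p+1).
So |xy²z| lies strictly between the consecutive powers of two 2^p and 2^(p+1), hence is not a power of 2, and xy²z ∉ L.

This contradicts the pumping lemma, which requires xy^i z ∈ L for all i ≥ 0.
Hence L = {a^(2^n) : n ≥ 0} is not regular. ∎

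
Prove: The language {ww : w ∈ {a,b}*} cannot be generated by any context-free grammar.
Assume for contradiction that L is context-free, and let p ≥ 1 be the pumping length given by the pumping lemma for CFLs.
Choose s = a^p b^p a^p b^p. Then s ∈ L (take w = a^p b^p) and |s| = 4p ≥ p.
By the CFL pumping lemma, s = uvxyz for some u, v, x, y, z with |vxy| ≤ p, |vy| ≥ 1, and uv^i xy^i z ∈ L for every i ≥ 0.

Write s as four blocks A₁ B₁ A₂ B₂ with A₁ = A₂ = a^p and B₁ = B₂ = b^p. Since |vxy| ≤ p, the window vxy lies inside at most two adjacent blocks. Take i = 0 and let t = uxz, so |t| = 4p − |vy| with 1 ≤ |vy| ≤ p. If |t| is odd, t ∉ L immediately, so assume |vy| is even (hence |vy| ≥ 2) and |t|/2 = 2p − |vy|/2, which satisfies p ≤ |t|/2 ≤ 2p − 1.

Case 1 (vxy inside A₁B₁): t = a^(p−j) b^(p−l) a^p b^p with j + l = |vy|. The second half of t has length < 2p, so it is a suffix of the trailing a^p b^p and ends in b; the first half is a^(p−j) b^(p−l) a^((j+l)/2), which ends in a because (j+l)/2 ≥ 1. The halves differ, so t ∉ L.

Case 2 (vxy inside B₁A₂, straddling the middle): t = a^p b^(p−j) a^(p−l) b^p with j + l = |vy|. If t = ww, then w is a prefix of t of length ≥ p, so w begins with a^p; and w is a suffix of t of length ≥ p, so w ends with b^p. That forces |w| ≥ 2p, contradicting |w| = |t|/2 ≤ 2p − 1. So t ∉ L.

Case 3 (vxy inside A₂B₂): t = a^p b^p a^(p−j) b^(p−l) with j + l = |vy|. The first half of t is a prefix of a^p b^p, so it begins with a; the second half is b^((j+l)/2) a^(p−j) b^(p−l), which begins with b. The halves differ, so t ∉ L.

In every case uv⁰xy⁰z = uxz ∉ L.

This contradicts the CFL pumping lemma, which requires uv^i xy^i z ∈ L for all i ≥ 0.
Hence L = {ww : w ∈ {a,b}*} is not context-free. ∎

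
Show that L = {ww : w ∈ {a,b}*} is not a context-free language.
Assume for contradiction that L is context-free, and let p ≥ 1 be the pumping length given by the pumping lemma for CFLs.
Choose s = a^p b^p a^p b^p. Then s ∈ L (take w = a^p b^p) and |s| = 4p ≥ p.
By the CFL pumping lemma, s = uvxyz for some u, v, x, y, z with |vxy| ≤ p, |vy| ≥ 1, and uv^i xy^i z ∈ L for every i ≥ 0.

Write s as four blocks A₁ B₁ A₂ B₂ with A₁ = A₂ = a^p and B₁ = B₂ = b^p. Since |vxy| ≤ p, the window vxy lies inside at most two adjacent blocks. Take i = 0 and let t = uxz, so |t| = 4p − |vy| with 1 ≤ |vy| ≤ p. If |t| is odd, t ∉ L immediately, so assume |vy| is even (hence |vy| ≥ 2) and |t|/2 = 2p − |vy|/2, which satisfies p ≤ |t|/2 ≤ 2p − 1.

Case 1 (vxy inside A₁B₁): t = a^(p−j) b^(p−l) a^p b^p with j + l = |vy|. The second half of t has length < 2p, so it is a suffix of the trailing a^p b^p and ends in b; the first half is a^(p−j) b^(p−l) a^((j+l)/2), which ends in a because (j+l)/2 ≥ 1. The halves differ, so t ∉ L.

Case 2 (vxy inside B₁A₂, straddling the middle): t = a^p b^(p−j) a^(p−l) b^p with j + l = |vy|. If t = ww, then w is a prefix of t of length ≥ p, so w begins with a^p; and w is a suffix of t of length ≥ p, so w ends with b^p. That forces |w| ≥ 2p, contradicting |w| = |t|/2 ≤ 2p − 1. So t ∉ L.

Case 3 (vxy inside A₂B₂): t = a^p b^p a^(p−j) b^(p−l) with j + l = |vy|. The first half of t is a prefix of a^p b^p, so it begins with a; the second half is b^((j+l)/2) a^(p−j) b^(p−l), which begins with b. The halves differ, so t ∉ L.

In every case uv⁰xy⁰z = uxz ∉ L.

This contradicts the CFL pumping lemma, which requires uv^i xy^i z ∈ L for all i ≥ 0.
Hence L = {ww : w ∈ {a,b}*} is not context-free. ∎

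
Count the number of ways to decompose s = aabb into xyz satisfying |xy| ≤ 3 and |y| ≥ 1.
6

For s = 'aabb' with pumping length p = 3:

Constraints: |xy| ≤ 3, |y| > 0

Valid decompositions (|xy| ≤ p, |y| ≥ 1):
  • x='', y='a', z='abb'
  • x='a', y='a', z='bb'
  • x='', y='aa', z='bb'
  • x='aa', y='b', z='b'
  • x='a', y='ab', z='b'
  • x='', y='aab', z='b'

Total count: 6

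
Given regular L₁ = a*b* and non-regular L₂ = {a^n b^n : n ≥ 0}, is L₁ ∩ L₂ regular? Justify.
No — L₁ ∩ L₂ is not regular.

Every string a^n b^n already lies in a*b*, so L₁ ∩ L₂ = {a^n b^n : n ≥ 0} = L₂ itself, which is the standard non-regular language (pump s = a^p b^p).

Note that the bare facts "L₁ regular, L₂ non-regular" do not settle the question by themselves: the closure of regular languages under ∪, ∩, complement and difference applies only when BOTH operands are regular. With a non-regular operand the result can come out regular or non-regular depending on the specific languages, so one has to work out L₁ ∩ L₂ for this particular pair, as above.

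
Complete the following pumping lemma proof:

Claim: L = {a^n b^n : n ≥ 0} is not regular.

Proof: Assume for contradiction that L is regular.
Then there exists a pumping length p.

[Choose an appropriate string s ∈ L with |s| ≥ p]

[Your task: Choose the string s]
s = a^p b^p

This string is in L (has equal a's and b's) and has length 2p ≥ p.
Any decomposition xyz with |xy| ≤ p means y consists only of a's,
so pumping will unbalance the counts.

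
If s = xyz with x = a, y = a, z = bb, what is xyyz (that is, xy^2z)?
aaabb

Given x = 'a', y = 'a', z = 'bb' and i = 2:

xy^2z = x + y·y·...·y (2 times) + z
       = 'a' + 'a'^2 + 'bb'
       = 'a' + 'aa' + 'bb'
       = 'aaabb'

The pumped string is 'aaabb' with length 5.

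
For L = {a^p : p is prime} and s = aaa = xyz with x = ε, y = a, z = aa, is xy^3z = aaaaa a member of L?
Yes

xy³z = ε · aaa · aa = aaaaa.
aaaaa has length 5, which is prime, so it is in L.
(A single pumped string landing in L is not a contradiction by itself; a non-regularity proof needs some i for which xy^i z ∉ L, for every admissible decomposition.)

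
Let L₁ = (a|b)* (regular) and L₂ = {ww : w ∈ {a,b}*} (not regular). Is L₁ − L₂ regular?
No — L₁ − L₂ is not regular.

L₁ − L₂ is the complement of {ww} within {a,b}*. If it were regular, its complement {ww} would be regular as well (regular languages are closed under complement) — contradiction. So L₁ − L₂ is not regular.

Note that the bare facts "L₁ regular, L₂ non-regular" do not settle the question by themselves: the closure of regular languages under ∪, ∩, complement and difference applies only when BOTH operands are regular. With a non-regular operand the result can come out regular or non-regular depending on the specific languages, so one has to work out L₁ − L₂ for this particular pair, as above.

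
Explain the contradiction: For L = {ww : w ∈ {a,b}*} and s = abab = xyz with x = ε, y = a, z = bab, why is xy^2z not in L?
xy²z = aabab ∉ L

Pumping with i = 2 replaces y = a by y² = aa:
- Original: s = xyz = abab; abab splits into halves ab · ab, which are equal, so it is in L (w = ab)
- Pumped: xy²z = ε · aa · bab = aabab
- aabab has odd length 5, so it cannot be written as ww and is not in L

The pumping lemma would require xy²z ∈ L, so this decomposition yields a contradiction.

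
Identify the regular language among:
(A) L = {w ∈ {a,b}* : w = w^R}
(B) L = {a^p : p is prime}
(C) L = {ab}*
(C) {ab}*

(C) L = {ab}* is regular.

This can be recognized by a finite automaton (DFA/NFA).
Regular expressions like {ab}* define regular languages.

The other choices are not regular:
- {a^p : p is prime}: After pumping, the length becomes composite
- {w ∈ {a,b}* : w = w^R}: After pumping, the string is no longer symmetric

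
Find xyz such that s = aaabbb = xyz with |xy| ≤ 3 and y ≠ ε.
x = '', y = 'aa', z = 'abbb'

For s = aaabbb and p = 3, one valid decomposition is:
- x = '' (length 0)
- y = 'aa' (length 2)
- z = 'abbb' (length 4)

Verification:
- xyz = '' + 'aa' + 'abbb' = aaabbb ✓
- |xy| = 2 ≤ 3 ✓
- |y| = 2 > 0 ✓

All pumping lemma constraints are satisfied.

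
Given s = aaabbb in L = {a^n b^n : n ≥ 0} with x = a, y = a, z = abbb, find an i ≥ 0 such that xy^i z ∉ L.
i = 3

xy³z = a · aaa · abbb = aaaaabbb; aaaaabbb has 5 a's and 3 b's; 5 ≠ 3, so it is not in L.
(Other choices also work, e.g. i = 0, 2; only i = 1 is guaranteed to stay in L since xy¹z = s.)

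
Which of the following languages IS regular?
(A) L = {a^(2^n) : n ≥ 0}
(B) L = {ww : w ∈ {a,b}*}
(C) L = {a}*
(C) {a}*

(C) L = {a}* is regular.

This can be recognized by a finite automaton (DFA/NFA).
Regular expressions like {a}* define regular languages.

The other choices are not regular:
- {ww : w ∈ {a,b}*}: After pumping, the two halves no longer match
- {a^(2^n) : n ≥ 0}: After pumping, length is no longer a power of 2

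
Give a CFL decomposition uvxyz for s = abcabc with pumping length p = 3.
u='ab', v='c', x='a', y='b', z='c'

For s = abcabc with pumping length p = 3:

One valid decomposition:
- u = 'ab'
- v = 'c'
- x = 'a'
- y = 'b'
- z = 'c'

Verification:
- uvxyz = 'ab' + 'c' + 'a' + 'b' + 'c' = abcabc ✓
- |vxy| = |'cab'| = 3 ≤ 3 ✓
- |vy| = |'cb'| = 2 > 0 ✓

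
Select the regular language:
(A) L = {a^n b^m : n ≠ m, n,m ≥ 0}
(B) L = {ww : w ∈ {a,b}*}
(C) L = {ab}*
(C) {ab}*

(C) L = {ab}* is regular.

This can be recognized by a finite automaton (DFA/NFA).
Regular expressions like {ab}* define regular languages.

The other choices are not regular:
- {ww : w ∈ {a,b}*}: After pumping, the two halves no longer match
- {a^n b^m : n ≠ m, n,m ≥ 0}: After pumping a's, we can make n = m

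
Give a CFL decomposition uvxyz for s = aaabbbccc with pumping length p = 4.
u='aa', v='a', x='bb', y='b', z='ccc'

For s = aaabbbccc with pumping length p = 4:

One valid decomposition:
- u = 'aa'
- v = 'a'
- x = 'bb'
- y = 'b'
- z = 'ccc'

Verification:
- uvxyz = 'aa' + 'a' + 'bb' + 'b' + 'ccc' = aaabbbccc ✓
- |vxy| = |'abbb'| = 4 ≤ 4 ✓
- |vy| = |'ab'| = 2 > 0 ✓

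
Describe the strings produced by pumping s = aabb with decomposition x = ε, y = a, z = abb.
{xy^i z : i ≥ 0} = {a^(i+1) b^2 : i ≥ 0} = {abb, aabb, aaabb, ...}

With x = ε, y = a, z = abb: Starting with aabb and pumping the first 'a' (z = abb keeps the second 'a'), we get strings with i+1 a's followed by 2 b's for i = 0, 1, 2, ...; note bb is not produced because z always contributes one a.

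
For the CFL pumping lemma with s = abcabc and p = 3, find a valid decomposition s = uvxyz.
u='ab', v='c', x='a', y='b', z='c'

For s = abcabc with pumping length p = 3:

One valid decomposition:
- u = 'ab'
- v = 'c'
- x = 'a'
- y = 'b'
- z = 'c'

Verification:
- uvxyz = 'ab' + 'c' + 'a' + 'b' + 'c' = abcabc ✓
- |vxy| = |'cab'| = 3 ≤ 3 ✓
- |vy| = |'cb'| = 2 > 0 ✓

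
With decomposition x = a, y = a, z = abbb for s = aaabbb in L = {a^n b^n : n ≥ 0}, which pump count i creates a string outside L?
i = 2

xy²z = a · aa · abbb = aaaabbb; aaaabbb has 4 a's and 3 b's; 4 ≠ 3, so it is not in L.
(Other choices also work, e.g. i = 0, 3; only i = 1 is guaranteed to stay in L since xy¹z = s.)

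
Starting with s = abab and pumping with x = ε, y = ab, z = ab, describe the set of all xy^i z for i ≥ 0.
{xy^i z : i ≥ 0} = {(ab)^(i+1) : i ≥ 0} = {ab, abab, ababab, ...}

With x = ε, y = ab, z = ab: Pumping 'ab' gives strings of alternating a's and b's.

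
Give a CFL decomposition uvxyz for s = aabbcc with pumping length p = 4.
u='a', v='a', x='bb', y='c', z='c'

For s = aabbcc with pumping length p = 4:

One valid decomposition:
- u = 'a'
- v = 'a'
- x = 'bb'
- y = 'c'
- z = 'c'

Verification:
- uvxyz = 'a' + 'a' + 'bb' + 'c' + 'c' = aabbcc ✓
- |vxy| = |'abbc'| = 4 ≤ 4 ✓
- |vy| = |'ac'| = 2 > 0 ✓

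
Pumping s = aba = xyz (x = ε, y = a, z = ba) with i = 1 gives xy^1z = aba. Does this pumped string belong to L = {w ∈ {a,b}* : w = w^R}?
Yes

xy¹z = ε · a · ba = aba.
aba reversed is aba, the same string, so it is a palindrome and is in L.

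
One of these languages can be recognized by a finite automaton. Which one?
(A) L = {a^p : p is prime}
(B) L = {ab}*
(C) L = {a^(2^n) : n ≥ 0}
(B) {ab}*

(B) L = {ab}* is regular.

This can be recognized by a finite automaton (DFA/NFA).
Regular expressions like {ab}* define regular languages.

The other choices are not regular:
- {a^p : p is prime}: After pumping, the length becomes composite
- {a^(2^n) : n ≥ 0}: After pumping, length is no longer a power of 2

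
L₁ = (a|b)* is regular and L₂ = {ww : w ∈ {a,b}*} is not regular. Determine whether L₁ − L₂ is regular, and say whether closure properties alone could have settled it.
No — L₁ − L₂ is not regular.

L₁ − L₂ is the complement of {ww} within {a,b}*. If it were regular, its complement {ww} would be regular as well (regular languages are closed under complement) — contradiction. So L₁ − L₂ is not regular.

Note that the bare facts "L₁ regular, L₂ non-regular" do not settle the question by themselves: the closure of regular languages under ∪, ∩, complement and difference applies only when BOTH operands are regular. With a non-regular operand the result can come out regular or non-regular depending on the specific languages, so one has to work out L₁ − L₂ for this particular pair, as above.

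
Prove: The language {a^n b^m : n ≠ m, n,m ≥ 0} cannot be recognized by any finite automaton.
Assume for contradiction that L is regular, and let p ≥ 1 be the pumping length given by the pumping lemma.
Choose s = a^p b^(p + p!). Then s ∈ L because p ≠ p + p! (as p! ≥ 1), and |s| ≥ p.
By the pumping lemma, s = xyz for some x, y, z with |xy| ≤ p, |y| ≥ 1, and xy^i z ∈ L for every i ≥ 0.
Since |xy| ≤ p and the first p symbols of s are all a's, y = a^k for some k with 1 ≤ k ≤ p.
For every i ≥ 0, xy^i z = a^(p + (i − 1)k) b^(p + p!).

Because 1 ≤ k ≤ p, k divides p!. Let t = p!/k (a positive integer) and take i = t + 1.
Then the number of a's is p + tk = p + p!, which equals the number of b's.
So xy^(t+1) z = a^(p + p!) b^(p + p!) has equally many a's and b's and is NOT in L.

This contradicts the pumping lemma, which requires xy^i z ∈ L for all i ≥ 0.
Hence L = {a^n b^m : n ≠ m, n,m ≥ 0} is not regular. ∎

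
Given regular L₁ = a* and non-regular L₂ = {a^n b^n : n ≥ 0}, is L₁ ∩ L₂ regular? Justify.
Yes — L₁ ∩ L₂ is regular.

A string of a* contains no b's, and the only string of {a^n b^n} with no b's is ε (n = 0). So L₁ ∩ L₂ = {ε}, a finite language, which is regular.

Note that the bare facts "L₁ regular, L₂ non-regular" do not settle the question by themselves: the closure of regular languages under ∪, ∩, complement and difference applies only when BOTH operands are regular. With a non-regular operand the result can come out regular or non-regular depending on the specific languages, so one has to work out L₁ ∩ L₂ for this particular pair, as above.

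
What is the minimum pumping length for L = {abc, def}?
p = 4

For a finite language L, the pumping lemma holds vacuously if p > max|s| for s ∈ L.

The longest string in L = {abc, def} has length 3.
If p = 4, then no string s ∈ L has |s| ≥ p, so the condition is vacuously true.

The minimum pumping length is p = 4.

Why no smaller p works: for any p ≤ 3, the longest string s ∈ L has |s| = 3 ≥ p, so it would
have to be pumpable; but pumping up (i = 2, 3, ...) produces ever longer strings, which cannot all lie in the
finite language L. So the pumping property fails for every p ≤ 3.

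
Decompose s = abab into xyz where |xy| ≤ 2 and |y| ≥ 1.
x = '', y = 'a', z = 'bab'

For s = abab and p = 2, one valid decomposition is:
- x = '' (length 0)
- y = 'a' (length 1)
- z = 'bab' (length 3)

Verification:
- xyz = '' + 'a' + 'bab' = abab ✓
- |xy| = 1 ≤ 2 ✓
- |y| = 1 > 0 ✓

All pumping lemma constraints are satisfied.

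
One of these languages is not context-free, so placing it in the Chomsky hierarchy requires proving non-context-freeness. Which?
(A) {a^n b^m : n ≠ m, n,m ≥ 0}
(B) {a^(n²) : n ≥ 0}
(B) {a^(n²) : n ≥ 0}

(B) {a^(n²) : n ≥ 0} requires the CFL pumping lemma.

- {a^n b^m : n ≠ m, n,m ≥ 0} is context-free (but not regular)
  • Can be shown non-regular with the regular pumping lemma
  • After pumping a's, we can make n = m

- {a^(n²) : n ≥ 0} is NOT context-free
  • Requires the CFL pumping lemma to prove
  • Gaps between squares grow unboundedly

The CFL pumping lemma is "stronger" in that it can prove non-membership
in the larger class of context-free languages.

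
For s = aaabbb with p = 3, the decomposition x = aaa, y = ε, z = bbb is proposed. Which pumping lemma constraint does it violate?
Violated: |y| > 0

The decomposition x = aaa, y = ε, z = bbb for s = aaabbb with p = 3
violates the constraint: |y| > 0

|y| = 0, but the pumping lemma requires |y| > 0 (y must be non-empty).

Pumping lemma constraints:
1. xyz = s (decomposition is valid)
2. |xy| ≤ p
3. |y| > 0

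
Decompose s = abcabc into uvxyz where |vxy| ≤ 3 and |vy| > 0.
u='ab', v='c', x='a', y='b', z='c'

For s = abcabc with pumping length p = 3:

One valid decomposition:
- u = 'ab'
- v = 'c'
- x = 'a'
- y = 'b'
- z = 'c'

Verification:
- uvxyz = 'ab' + 'c' + 'a' + 'b' + 'c' = abcabc ✓
- |vxy| = |'cab'| = 3 ≤ 3 ✓
- |vy| = |'cb'| = 2 > 0 ✓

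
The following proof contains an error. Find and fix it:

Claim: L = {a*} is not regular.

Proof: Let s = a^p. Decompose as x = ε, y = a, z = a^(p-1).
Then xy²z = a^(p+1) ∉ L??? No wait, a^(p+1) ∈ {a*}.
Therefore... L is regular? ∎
Error: The proof attempts to show a*  is not regular, but a* IS regular!

Correction: a* is a regular language (recognized by a simple DFA with one accepting state and self-loop on 'a'). The pumping lemma can only prove non-regularity, not regularity. For regular languages, pumping always works.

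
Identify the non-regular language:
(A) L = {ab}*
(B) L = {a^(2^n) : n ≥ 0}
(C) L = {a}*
(B) {a^(2^n) : n ≥ 0}

(B) L = {a^(2^n) : n ≥ 0} is NOT regular.

The pumping lemma can be used to prove this:
After pumping, length is no longer a power of 2

The other languages are regular because they can be recognized by finite automata.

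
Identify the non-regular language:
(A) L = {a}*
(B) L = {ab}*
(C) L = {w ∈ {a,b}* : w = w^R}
(C) {w ∈ {a,b}* : w = w^R}

(C) L = {w ∈ {a,b}* : w = w^R} is NOT regular.

The pumping lemma can be used to prove this:
After pumping, the string is no longer symmetric

The other languages are regular because they can be recognized by finite automata.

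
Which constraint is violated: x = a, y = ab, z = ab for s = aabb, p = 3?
Violated: xyz = s

The decomposition x = a, y = ab, z = ab for s = aabb with p = 3
violates the constraint: xyz = s

xyz = 'a' + 'ab' + 'ab' = 'aabab' ≠ 'aabb' = s. The decomposition doesn't reconstruct s.

Pumping lemma constraints:
1. xyz = s (decomposition is valid)
2. |xy| ≤ p
3. |y| > 0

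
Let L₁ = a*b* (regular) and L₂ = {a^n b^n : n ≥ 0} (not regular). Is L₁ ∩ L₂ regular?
No — L₁ ∩ L₂ is not regular.

Every string a^n b^n already lies in a*b*, so L₁ ∩ L₂ = {a^n b^n : n ≥ 0} = L₂ itself, which is the standard non-regular language (pump s = a^p b^p).

Note that the bare facts "L₁ regular, L₂ non-regular" do not settle the question by themselves: the closure of regular languages under ∪, ∩, complement and difference applies only when BOTH operands are regular. With a non-regular operand the result can come out regular or non-regular depending on the specific languages, so one has to work out L₁ ∩ L₂ for this particular pair, as above.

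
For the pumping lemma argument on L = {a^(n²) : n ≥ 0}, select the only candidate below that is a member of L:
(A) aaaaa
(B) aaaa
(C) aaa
(B) aaaa

The pumping lemma is applied to a string s that lies in L, so first check membership of each option:
- (A) aaaaa has length 5, strictly between 2² = 4 and 3² = 9, so it is not in L ✗
- (B) aaaa has length 4 = 2², a perfect square, so it is in L ✓
- (C) aaa has length 3, strictly between 1² = 1 and 2² = 4, so it is not in L ✗

Only (B) aaaa is in L, so it is the only candidate that could play the role of s.
(In a complete proof one picks s in terms of the pumping length p so that |s| ≥ p is guaranteed; a fixed string like aaaa illustrates the shape of such an s.)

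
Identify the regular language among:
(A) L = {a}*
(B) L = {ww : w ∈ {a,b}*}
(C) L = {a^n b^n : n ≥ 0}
(A) {a}*

(A) L = {a}* is regular.

This can be recognized by a finite automaton (DFA/NFA).
Regular expressions like {a}* define regular languages.

The other choices are not regular:
- {ww : w ∈ {a,b}*}: After pumping, the two halves no longer match
- {a^n b^n : n ≥ 0}: After pumping, the number of a's and b's become unequal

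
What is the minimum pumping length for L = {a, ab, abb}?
p = 4

For a finite language L, the pumping lemma holds vacuously if p > max|s| for s ∈ L.

The longest string in L = {a, ab, abb} has length 3.
If p = 4, then no string s ∈ L has |s| ≥ p, so the condition is vacuously true.

The minimum pumping length is p = 4.

Why no smaller p works: for any p ≤ 3, the longest string s ∈ L has |s| = 3 ≥ p, so it would
have to be pumpable; but pumping up (i = 2, 3, ...) produces ever longer strings, which cannot all lie in the
finite language L. So the pumping property fails for every p ≤ 3.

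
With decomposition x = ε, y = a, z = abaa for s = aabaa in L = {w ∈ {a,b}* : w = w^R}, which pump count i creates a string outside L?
i = 2

xy²z = ε · aa · abaa = aaabaa; aaabaa reversed is aabaaa ≠ aaabaa, so it is not a palindrome and is not in L.
(Other choices also work, e.g. i = 0, 3; only i = 1 is guaranteed to stay in L since xy¹z = s.)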